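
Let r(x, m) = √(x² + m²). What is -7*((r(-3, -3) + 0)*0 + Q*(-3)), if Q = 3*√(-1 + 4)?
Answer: 63*√3 ≈ 109.12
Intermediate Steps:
Q = 3*√3 ≈ 5.1962
r(x, m) = √(m² + x²)
-7*((r(-3, -3) + 0)*0 + Q*(-3)) = -7*((√((-3)² + (-3)²) + 0)*0 + (3*√3)*(-3)) = -7*((√(9 + 9) + 0)*0 - 9*√3) = -7*((√18 + 0)*0 - 9*√3) = -7*((3*√2 + 0)*0 - 9*√3) = -7*((3*√2)*0 - 9*√3) = -7*(0 - 9*√3) = -(-63)*√3 = 63*√3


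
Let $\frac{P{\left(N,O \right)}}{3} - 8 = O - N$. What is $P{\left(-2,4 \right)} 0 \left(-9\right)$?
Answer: $0$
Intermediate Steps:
$P{\left(N,O \right)} = 24 - 3 N + 3 O$ ($P{\left(N,O \right)} = 24 + 3 \left(O - N\right) = 24 - \left(- 3 O + 3 N\right) = 24 - 3 N + 3 O$)
$P{\left(-2,4 \right)} 0 \left(-9\right) = \left(24 - -6 + 3 \cdot 4\right) 0 \left(-9\right) = \left(24 + 6 + 12\right) 0 \left(-9\right) = 42 \cdot 0 \left(-9\right) = 0 \left(-9\right) = 0$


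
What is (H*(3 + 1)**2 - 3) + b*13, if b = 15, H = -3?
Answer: 144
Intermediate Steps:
(H*(3 + 1)**2 - 3) + b*13 = (-3*(3 + 1)**2 - 3) + 15*13 = (-3*4**2 - 3) + 195 = (-3*16 - 3) + 195 = (-48 - 3) + 195 = -51 + 195 = 144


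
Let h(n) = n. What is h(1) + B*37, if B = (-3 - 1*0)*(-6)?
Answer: 667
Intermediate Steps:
B = 18 (B = (-3 + 0)*(-6) = -3*(-6) = 18)
h(1) + B*37 = 1 + 18*37 = 1 + 666 = 667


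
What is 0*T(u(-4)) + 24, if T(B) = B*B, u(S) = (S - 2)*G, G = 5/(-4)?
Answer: 24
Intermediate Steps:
G = -5/4 (G = 5*(-¼) = -5/4 ≈ -1.2500)
u(S) = 5/2 - 5*S/4 (u(S) = (S - 2)*(-5/4) = (-2 + S)*(-5/4) = 5/2 - 5*S/4)
T(B) = B²
0*T(u(-4)) + 24 = 0*(5/2 - 5/4*(-4))² + 24 = 0*(5/2 + 5)² + 24 = 0*(15/2)² + 24 = 0*(225/4) + 24 = 0 + 24 = 24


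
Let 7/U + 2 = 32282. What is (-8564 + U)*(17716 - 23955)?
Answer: 1724746051207/32280 ≈ 5.3431e+7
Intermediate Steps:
U = 7/32280 (U = 7/(-2 + 32282) = 7/32280 ≈ 0.00021685)
(-8564 + U)*(17716 - 23955) = (-8564 + 7/32280)*(17716 - 23955) = -276445913/32280*(-6239) = 1724746051207/32280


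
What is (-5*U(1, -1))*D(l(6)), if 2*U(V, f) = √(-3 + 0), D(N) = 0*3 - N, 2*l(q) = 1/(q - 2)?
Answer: 5*I*√3/16 ≈ 0.54127*I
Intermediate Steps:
l(q) = 1/(2*(-2 + q)) (l(q) = 1/(2*(q - 2)) = 1/(2*(-2 + q)))
D(N) = -N (D(N) = 0 - N = -N)
U(V, f) = I*√3/2 (U(V, f) = √(-3 + 0)/2 = √(-3)/2 = (I*√3)/2 = I*√3/2)
(-5*U(1, -1))*D(l(6)) = (-5*I*√3/2)*(-1/(2*(-2 + 6))) = (-5*I*√3/2)*(-1/(2*4)) = (-5*I*√3/2)*(-1*⅛) = -5*I*√3/2*(-⅛) = 5*I*√3/16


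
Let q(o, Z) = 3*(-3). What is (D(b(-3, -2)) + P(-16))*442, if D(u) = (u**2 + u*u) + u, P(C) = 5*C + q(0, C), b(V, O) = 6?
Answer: -4862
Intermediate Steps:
q(o, Z) = -9
P(C) = -9 + 5*C (P(C) = 5*C - 9 = -9 + 5*C)
D(u) = u + 2*u**2 (D(u) = (u**2 + u**2) + u = 2*u**2 + u = u + 2*u**2)
(D(b(-3, -2)) + P(-16))*442 = (6*(1 + 2*6) + (-9 + 5*(-16)))*442 = (6*(1 + 12) + (-9 - 80))*442 = (6*13 - 89)*442 = (78 - 89)*442 = -11*442 = -4862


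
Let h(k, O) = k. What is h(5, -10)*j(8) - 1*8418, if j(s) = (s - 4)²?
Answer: -8338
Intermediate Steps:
j(s) = (-4 + s)²
h(5, -10)*j(8) - 1*8418 = 5*(-4 + 8)² - 1*8418 = 5*4² - 8418 = 5*16 - 8418 = 80 - 8418 = -8338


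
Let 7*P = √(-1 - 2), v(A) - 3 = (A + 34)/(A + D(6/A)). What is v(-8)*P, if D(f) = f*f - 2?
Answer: 37*I*√3/1057 ≈ 0.06063*I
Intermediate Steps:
D(f) = -2 + f² (D(f) = f² - 2 = -2 + f²)
v(A) = 3 + (34 + A)/(-2 + A + 36/A²) (v(A) = 3 + (A + 34)/(A + (-2 + (6/A)²)) = 3 + (34 + A)/(A + (-2 + 36/A²)) = 3 + (34 + A)/(-2 + A + 36/A²))
P = I*√3/7 (P = √(-1 - 2)/7 = √(-3)/7 = (I*√3)/7 = I*√3/7 ≈ 0.24744*I)
v(-8)*P = (4*(27 + (-8)³ + 7*(-8)²)/(36 + (-8)³ - 2*(-8)²))*(I*√3/7) = (4*(27 - 512 + 7*64)/(36 - 512 - 2*64))*(I*√3/7) = (4*(27 - 512 + 448)/(36 - 512 - 128))*(I*√3/7) = (4*(-37)/(-604))*(I*√3/7) = (4*(-1/604)*(-37))*(I*√3/7) = 37*(I*√3/7)/151 = 37*I*√3/1057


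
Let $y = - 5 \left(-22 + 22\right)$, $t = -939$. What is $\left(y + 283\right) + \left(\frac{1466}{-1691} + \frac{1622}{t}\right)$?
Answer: $\frac{445241891}{1587849} \approx 280.41$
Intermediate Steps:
$y = 0$ ($y = \left(-5\right) 0 = 0$)
$\left(y + 283\right) + \left(\frac{1466}{-1691} + \frac{1622}{t}\right) = \left(0 + 283\right) + \left(\frac{1466}{-1691} + \frac{1622}{-939}\right) = 283 + \left(1466 \left(- \frac{1}{1691}\right) + 1622 \left(- \frac{1}{939}\right)\right) = 283 - \frac{4119376}{1587849} = \frac{445241891}{1587849}$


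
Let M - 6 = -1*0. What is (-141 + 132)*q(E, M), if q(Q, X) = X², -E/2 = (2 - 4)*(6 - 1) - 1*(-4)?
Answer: -324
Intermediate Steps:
M = 6 (M = 6 - 1*0 = 6 + 0 = 6)
E = 12 (E = -2*((2 - 4)*(6 - 1) - 1*(-4)) = -2*(-2*5 + 4) = -2*(-10 + 4) = -2*(-6) = 12)
(-141 + 132)*q(E, M) = (-141 + 132)*6² = -9*36 = -324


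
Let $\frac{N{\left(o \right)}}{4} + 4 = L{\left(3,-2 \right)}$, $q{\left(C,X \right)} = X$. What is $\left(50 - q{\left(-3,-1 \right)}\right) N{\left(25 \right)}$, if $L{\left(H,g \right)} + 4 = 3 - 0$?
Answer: $-1020$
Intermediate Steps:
$L{\left(H,g \right)} = -1$ ($L{\left(H,g \right)} = -4 + \left(3 - 0\right) = -4 + \left(3 + 0\right) = -4 + 3 = -1$)
$N{\left(o \right)} = -20$ ($N{\left(o \right)} = -16 + 4 \left(-1\right) = -16 - 4 = -20$)
$\left(50 - q{\left(-3,-1 \right)}\right) N{\left(25 \right)} = \left(50 - -1\right) \left(-20\right) = \left(50 + 1\right) \left(-20\right) = 51 \left(-20\right) = -1020$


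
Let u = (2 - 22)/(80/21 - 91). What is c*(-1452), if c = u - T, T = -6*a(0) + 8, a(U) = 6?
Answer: -75050976/1831 ≈ -40989.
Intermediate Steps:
u = 420/1831 (u = -20/(80*(1/21) - 91) = -20/(80/21 - 91) = -20/(-1831/21) = -20*(-21/1831) = 420/1831 ≈ 0.22938)
T = -28 (T = -6*6 + 8 = -36 + 8 = -28)
c = 51688/1831 (c = 420/1831 - 1*(-28) = 420/1831 + 28 = 51688/1831 ≈ 28.229)
c*(-1452) = (51688/1831)*(-1452) = -75050976/1831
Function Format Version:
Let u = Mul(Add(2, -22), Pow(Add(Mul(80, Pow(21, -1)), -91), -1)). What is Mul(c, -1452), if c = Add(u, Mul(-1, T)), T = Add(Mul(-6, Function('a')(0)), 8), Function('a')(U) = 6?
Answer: Rational(-75050976, 1831) ≈ -40989.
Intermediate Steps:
u = Rational(420, 1831) (u = Mul(-20, Pow(Add(Mul(80, Rational(1, 21)), -91), -1)) = Mul(-20, Pow(Add(Rational(80, 21), -91), -1)) = Mul(-20, Pow(Rational(-1831, 21), -1)) = Mul(-20, Rational(-21, 1831)) = Rational(420, 1831) ≈ 0.22938)
T = -28 (T = Add(Mul(-6, 6), 8) = Add(-36, 8) = -28)
c = Rational(51688, 1831) (c = Add(Rational(420, 1831), Mul(-1, -28)) = Add(Rational(420, 1831), 28) = Rational(51688, 1831) ≈ 28.229)
Mul(c, -1452) = Mul(Rational(51688, 1831), -1452) = Rational(-75050976, 1831)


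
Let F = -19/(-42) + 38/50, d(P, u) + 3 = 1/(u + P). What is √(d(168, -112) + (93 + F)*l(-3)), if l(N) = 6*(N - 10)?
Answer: I*√144090338/140 ≈ 85.741*I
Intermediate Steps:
d(P, u) = -3 + 1/(P + u) (d(P, u) = -3 + 1/(u + P) = -3 + 1/(P + u))
l(N) = -60 + 6*N (l(N) = 6*(-10 + N) = -60 + 6*N)
F = 1273/1050 (F = -19*(-1/42) + 38*(1/50) = 19/42 + 19/25 = 1273/1050 ≈ 1.2124)
√(d(168, -112) + (93 + F)*l(-3)) = √((1 - 3*168 - 3*(-112))/(168 - 112) + (93 + 1273/1050)*(-60 + 6*(-3))) = √((1 - 504 + 336)/56 + 98923*(-60 - 18)/1050) = √((1/56)*(-167) + (98923/1050)*(-78)) = √(-167/56 - 1285999/175) = √(-10292167/1400) = I*√144090338/140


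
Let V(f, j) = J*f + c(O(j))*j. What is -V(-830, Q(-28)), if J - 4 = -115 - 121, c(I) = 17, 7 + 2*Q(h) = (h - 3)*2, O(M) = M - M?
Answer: -383947/2 ≈ -1.9197e+5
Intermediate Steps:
O(M) = 0
Q(h) = -13/2 + h (Q(h) = -7/2 + ((h - 3)*2)/2 = -7/2 + ((-3 + h)*2)/2 = -7/2 + (-6 + 2*h)/2 = -7/2 + (-3 + h) = -13/2 + h)
J = -232 (J = 4 + (-115 - 121) = 4 - 236 = -232)
V(f, j) = -232*f + 17*j
-V(-830, Q(-28)) = -(-232*(-830) + 17*(-13/2 - 28)) = -(192560 + 17*(-69/2)) = -(192560 - 1173/2) = -1*383947/2 = -383947/2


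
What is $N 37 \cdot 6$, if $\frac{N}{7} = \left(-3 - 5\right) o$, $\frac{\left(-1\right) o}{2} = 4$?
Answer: $99456$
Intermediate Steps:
$o = -8$ ($o = \left(-2\right) 4 = -8$)
$N = 448$ ($N = 7 \left(-3 - 5\right) \left(-8\right) = 7 \left(\left(-8\right) \left(-8\right)\right) = 7 \cdot 64 = 448$)
$N 37 \cdot 6 = 448 \cdot 37 \cdot 6 = 16576 \cdot 6 = 99456$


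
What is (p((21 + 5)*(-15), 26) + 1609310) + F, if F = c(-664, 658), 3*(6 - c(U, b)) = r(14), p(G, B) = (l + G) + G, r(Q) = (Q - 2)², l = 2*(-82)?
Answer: 1608324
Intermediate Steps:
l = -164
r(Q) = (-2 + Q)²
p(G, B) = -164 + 2*G (p(G, B) = (-164 + G) + G = -164 + 2*G)
c(U, b) = -42 (c(U, b) = 6 - (-2 + 14)²/3 = 6 - ⅓*12² = 6 - ⅓*144 = 6 - 48 = -42)
F = -42
(p((21 + 5)*(-15), 26) + 1609310) + F = ((-164 + 2*((21 + 5)*(-15))) + 1609310) - 42 = ((-164 + 2*(26*(-15))) + 1609310) - 42 = ((-164 + 2*(-390)) + 1609310) - 42 = ((-164 - 780) + 1609310) - 42 = (-944 + 1609310) - 42 = 1608366 - 42 = 1608324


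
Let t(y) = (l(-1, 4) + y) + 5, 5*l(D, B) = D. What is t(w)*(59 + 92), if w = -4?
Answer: 604/5 ≈ 120.80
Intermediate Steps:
l(D, B) = D/5
t(y) = 24/5 + y (t(y) = ((⅕)*(-1) + y) + 5 = (-⅕ + y) + 5 = 24/5 + y)
t(w)*(59 + 92) = (24/5 - 4)*(59 + 92) = (⅘)*151 = 604/5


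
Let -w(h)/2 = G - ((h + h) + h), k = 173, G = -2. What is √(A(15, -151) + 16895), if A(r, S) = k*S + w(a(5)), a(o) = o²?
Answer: I*√9074 ≈ 95.258*I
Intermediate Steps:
w(h) = 4 + 6*h (w(h) = -2*(-2 - ((h + h) + h)) = -2*(-2 - (2*h + h)) = -2*(-2 - 3*h) = 4 + 6*h)
A(r, S) = 154 + 173*S (A(r, S) = 173*S + (4 + 6*5²) = 173*S + (4 + 6*25) = 173*S + (4 + 150) = 173*S + 154 = 154 + 173*S)
√(A(15, -151) + 16895) = √((154 + 173*(-151)) + 16895) = √((154 - 26123) + 16895) = √(-25969 + 16895) = √(-9074) = I*√9074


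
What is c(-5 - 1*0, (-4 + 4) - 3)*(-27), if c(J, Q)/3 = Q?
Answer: 243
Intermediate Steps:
c(J, Q) = 3*Q
c(-5 - 1*0, (-4 + 4) - 3)*(-27) = (3*((-4 + 4) - 3))*(-27) = (3*(0 - 3))*(-27) = (3*(-3))*(-27) = -9*(-27) = 243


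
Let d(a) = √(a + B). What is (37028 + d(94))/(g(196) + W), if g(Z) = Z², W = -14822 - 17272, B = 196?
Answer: 18514/3161 + √290/6322 ≈ 5.8597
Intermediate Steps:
W = -32094
d(a) = √(196 + a) (d(a) = √(a + 196) = √(196 + a))
(37028 + d(94))/(g(196) + W) = (37028 + √(196 + 94))/(196² - 32094) = (37028 + √290)/(38416 - 32094) = (37028 + √290)/6322 = (37028 + √290)*(1/6322) = 18514/3161 + √290/6322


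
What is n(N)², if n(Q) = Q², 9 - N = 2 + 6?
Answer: 1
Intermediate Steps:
N = 1 (N = 9 - (2 + 6) = 9 - 1*8 = 9 - 8 = 1)
n(N)² = (1²)² = 1² = 1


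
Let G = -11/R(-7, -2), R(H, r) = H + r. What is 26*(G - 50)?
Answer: -11414/9 ≈ -1268.2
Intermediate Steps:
G = 11/9 (G = -11/(-7 - 2) = -11/(-9) = -11*(-1/9) = 11/9 ≈ 1.2222)
26*(G - 50) = 26*(11/9 - 50) = 26*(-439/9) = -11414/9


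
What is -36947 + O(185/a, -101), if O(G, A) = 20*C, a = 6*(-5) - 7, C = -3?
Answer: -37007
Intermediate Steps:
a = -37 (a = -30 - 7 = -37)
O(G, A) = -60 (O(G, A) = 20*(-3) = -60)
-36947 + O(185/a, -101) = -36947 - 60 = -37007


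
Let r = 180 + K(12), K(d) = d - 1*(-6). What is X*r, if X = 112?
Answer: 22176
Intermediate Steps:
K(d) = 6 + d (K(d) = d + 6 = 6 + d)
r = 198 (r = 180 + (6 + 12) = 180 + 18 = 198)
X*r = 112*198 = 22176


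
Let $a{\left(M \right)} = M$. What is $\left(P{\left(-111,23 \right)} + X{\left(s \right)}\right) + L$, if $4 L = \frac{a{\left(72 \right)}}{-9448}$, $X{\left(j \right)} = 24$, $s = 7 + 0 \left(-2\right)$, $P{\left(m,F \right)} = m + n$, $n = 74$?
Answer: $- \frac{61421}{4724} \approx -13.002$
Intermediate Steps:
$P{\left(m,F \right)} = 74 + m$ ($P{\left(m,F \right)} = m + 74 = 74 + m$)
$s = 7$ ($s = 7 + 0 = 7$)
$L = - \frac{9}{4724}$ ($L = \frac{72 \frac{1}{-9448}}{4} = \frac{72 \left(- \frac{1}{9448}\right)}{4} = \frac{1}{4} \left(- \frac{9}{1181}\right) = - \frac{9}{4724} \approx -0.0019052$)
$\left(P{\left(-111,23 \right)} + X{\left(s \right)}\right) + L = \left(\left(74 - 111\right) + 24\right) - \frac{9}{4724} = \left(-37 + 24\right) - \frac{9}{4724} = -13 - \frac{9}{4724} = - \frac{61421}{4724}$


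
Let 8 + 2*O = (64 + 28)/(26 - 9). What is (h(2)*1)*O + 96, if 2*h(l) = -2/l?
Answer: 1643/17 ≈ 96.647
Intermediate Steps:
h(l) = -1/l (h(l) = (-2/l)/2 = -1/l)
O = -22/17 (O = -4 + ((64 + 28)/(26 - 9))/2 = -4 + (92/17)/2 = -4 + (92*(1/17))/2 = -4 + (½)*(92/17) = -4 + 46/17 = -22/17 ≈ -1.2941)
(h(2)*1)*O + 96 = (-1/2*1)*(-22/17) + 96 = (-1*½*1)*(-22/17) + 96 = -½*1*(-22/17) + 96 = -½*(-22/17) + 96 = 11/17 + 96 = 1643/17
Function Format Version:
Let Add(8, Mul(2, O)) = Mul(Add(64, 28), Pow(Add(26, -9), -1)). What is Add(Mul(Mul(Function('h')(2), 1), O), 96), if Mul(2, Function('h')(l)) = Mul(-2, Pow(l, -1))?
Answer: Rational(1643, 17) ≈ 96.647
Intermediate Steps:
Function('h')(l) = Mul(-1, Pow(l, -1)) (Function('h')(l) = Mul(Rational(1, 2), Mul(-2, Pow(l, -1))) = Mul(-1, Pow(l, -1)))
O = Rational(-22, 17) (O = Add(-4, Mul(Rational(1, 2), Mul(Add(64, 28), Pow(Add(26, -9), -1)))) = Add(-4, Mul(Rational(1, 2), Mul(92, Pow(17, -1)))) = Add(-4, Mul(Rational(1, 2), Mul(92, Rational(1, 17)))) = Add(-4, Mul(Rational(1, 2), Rational(92, 17))) = Add(-4, Rational(46, 17)) = Rational(-22, 17) ≈ -1.2941)
Add(Mul(Mul(Function('h')(2), 1), O), 96) = Add(Mul(Mul(Mul(-1, Pow(2, -1)), 1), Rational(-22, 17)), 96) = Add(Mul(Mul(Mul(-1, Rational(1, 2)), 1), Rational(-22, 17)), 96) = Add(Mul(Mul(Rational(-1, 2), 1), Rational(-22, 17)), 96) = Add(Mul(Rational(-1, 2), Rational(-22, 17)), 96) = Add(Rational(11, 17), 96) = Rational(1643, 17)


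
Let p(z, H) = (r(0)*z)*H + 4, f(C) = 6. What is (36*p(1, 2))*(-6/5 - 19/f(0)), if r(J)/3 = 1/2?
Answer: -5502/5 ≈ -1100.4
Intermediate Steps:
r(J) = 3/2
p(z, H) = 4 + 3*H*z/2 (p(z, H) = (3*z/2)*H + 4 = 3*H*z/2 + 4 = 4 + 3*H*z/2)
(36*p(1, 2))*(-6/5 - 19/f(0)) = (36*(4 + (3/2)*2*1))*(-6/5 - 19/6) = (36*(4 + 3))*(-6*⅕ - 19*⅙) = (36*7)*(-6/5 - 19/6) = 252*(-131/30) = -5502/5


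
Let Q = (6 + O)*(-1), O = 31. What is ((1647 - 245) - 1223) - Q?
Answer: 216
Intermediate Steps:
Q = -37 (Q = (6 + 31)*(-1) = 37*(-1) = -37)
((1647 - 245) - 1223) - Q = ((1647 - 245) - 1223) - 1*(-37) = (1402 - 1223) + 37 = 179 + 37 = 216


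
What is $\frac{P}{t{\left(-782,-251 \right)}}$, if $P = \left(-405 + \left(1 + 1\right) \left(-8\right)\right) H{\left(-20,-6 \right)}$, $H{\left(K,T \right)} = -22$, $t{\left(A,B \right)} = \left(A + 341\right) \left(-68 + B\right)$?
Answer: $\frac{842}{12789} \approx 0.065838$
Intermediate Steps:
$t{\left(A,B \right)} = \left(-68 + B\right) \left(341 + A\right)$ ($t{\left(A,B \right)} = \left(341 + A\right) \left(-68 + B\right) = \left(-68 + B\right) \left(341 + A\right)$)
$P = 9262$ ($P = \left(-405 + \left(1 + 1\right) \left(-8\right)\right) \left(-22\right) = \left(-405 + 2 \left(-8\right)\right) \left(-22\right) = \left(-405 - 16\right) \left(-22\right) = \left(-421\right) \left(-22\right) = 9262$)
$\frac{P}{t{\left(-782,-251 \right)}} = \frac{9262}{-23188 - -53176 + 341 \left(-251\right) - -196282} = \frac{9262}{-23188 + 53176 - 85591 + 196282} = \frac{9262}{140679} = 9262 \cdot \frac{1}{140679} = \frac{842}{12789}$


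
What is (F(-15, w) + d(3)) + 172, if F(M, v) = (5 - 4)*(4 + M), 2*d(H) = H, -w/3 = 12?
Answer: 325/2 ≈ 162.50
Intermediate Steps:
w = -36 (w = -3*12 = -36)
d(H) = H/2
F(M, v) = 4 + M (F(M, v) = 1*(4 + M) = 4 + M)
(F(-15, w) + d(3)) + 172 = ((4 - 15) + (½)*3) + 172 = (-11 + 3/2) + 172 = -19/2 + 172 = 325/2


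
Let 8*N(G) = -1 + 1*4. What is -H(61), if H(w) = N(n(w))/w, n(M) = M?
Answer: -3/488 ≈ -0.0061475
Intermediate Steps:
N(G) = 3/8 (N(G) = (-1 + 1*4)/8 = (-1 + 4)/8 = (1/8)*3 = 3/8)
H(w) = 3/(8*w)
-H(61) = -3/(8*61) = -1*3/488 = -3/488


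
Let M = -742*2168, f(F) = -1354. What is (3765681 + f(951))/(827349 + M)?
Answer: -3764327/781307 ≈ -4.8180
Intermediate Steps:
M = -1608656
(3765681 + f(951))/(827349 + M) = (3765681 - 1354)/(827349 - 1608656) = 3764327/(-781307) = 3764327*(-1/781307) = -3764327/781307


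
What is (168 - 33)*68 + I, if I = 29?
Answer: 9209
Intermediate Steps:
(168 - 33)*68 + I = (168 - 33)*68 + 29 = 135*68 + 29 = 9180 + 29 = 9209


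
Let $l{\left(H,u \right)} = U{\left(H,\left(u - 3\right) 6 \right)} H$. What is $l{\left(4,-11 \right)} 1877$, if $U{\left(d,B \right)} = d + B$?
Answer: $-600640$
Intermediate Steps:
$U{\left(d,B \right)} = B + d$
$l{\left(H,u \right)} = H \left(-18 + H + 6 u\right)$ ($l{\left(H,u \right)} = \left(\left(u - 3\right) 6 + H\right) H = \left(\left(-3 + u\right) 6 + H\right) H = \left(\left(-18 + 6 u\right) + H\right) H = \left(-18 + H + 6 u\right) H = H \left(-18 + H + 6 u\right)$)
$l{\left(4,-11 \right)} 1877 = 4 \left(-18 + 4 + 6 \left(-11\right)\right) 1877 = 4 \left(-18 + 4 - 66\right) 1877 = 4 \left(-80\right) 1877 = \left(-320\right) 1877 = -600640$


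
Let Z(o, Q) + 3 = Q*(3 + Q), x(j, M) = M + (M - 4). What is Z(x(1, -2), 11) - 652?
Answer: -501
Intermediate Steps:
x(j, M) = -4 + 2*M (x(j, M) = M + (-4 + M) = -4 + 2*M)
Z(o, Q) = -3 + Q*(3 + Q)
Z(x(1, -2), 11) - 652 = (-3 + 11² + 3*11) - 652 = (-3 + 121 + 33) - 652 = 151 - 652 = -501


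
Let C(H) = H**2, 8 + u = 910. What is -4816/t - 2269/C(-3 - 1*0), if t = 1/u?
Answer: -39098557/9 ≈ -4.3443e+6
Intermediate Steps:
u = 902 (u = -8 + 910 = 902)
t = 1/902 ≈ 0.0011086
-4816/t - 2269/C(-3 - 1*0) = -4816/1/902 - 2269/(-3 - 1*0)**2 = -4816*902 - 2269/(-3 + 0)**2 = -4344032 - 2269/((-3)**2) = -4344032 - 2269/9 = -39098557/9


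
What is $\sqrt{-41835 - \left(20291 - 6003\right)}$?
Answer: $i \sqrt{56123} \approx 236.9 i$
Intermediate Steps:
$\sqrt{-41835 - \left(20291 - 6003\right)} = \sqrt{-41835 - 14288} = \sqrt{-56123} = i \sqrt{56123}$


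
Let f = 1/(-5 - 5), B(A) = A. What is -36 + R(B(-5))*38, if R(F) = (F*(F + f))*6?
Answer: 5778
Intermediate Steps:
f = -1/10 (f = 1/(-10) = -1/10 ≈ -0.10000)
R(F) = 6*F*(-1/10 + F) (R(F) = (F*(F - 1/10))*6 = (F*(-1/10 + F))*6 = 6*F*(-1/10 + F))
-36 + R(B(-5))*38 = -36 + ((3/5)*(-5)*(-1 + 10*(-5)))*38 = -36 + ((3/5)*(-5)*(-1 - 50))*38 = -36 + ((3/5)*(-5)*(-51))*38 = -36 + 153*38 = -36 + 5814 = 5778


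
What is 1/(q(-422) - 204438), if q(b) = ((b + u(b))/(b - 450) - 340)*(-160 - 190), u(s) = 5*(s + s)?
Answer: -218/19031659 ≈ -1.1455e-5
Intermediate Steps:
u(s) = 10*s (u(s) = 5*(2*s) = 10*s)
q(b) = 119000 - 3850*b/(-450 + b) (q(b) = ((b + 10*b)/(b - 450) - 340)*(-160 - 190) = ((11*b)/(-450 + b) - 340)*(-350) = (11*b/(-450 + b) - 340)*(-350) = (-340 + 11*b/(-450 + b))*(-350) = 119000 - 3850*b/(-450 + b))
1/(q(-422) - 204438) = 1/(350*(-153000 + 329*(-422))/(-450 - 422) - 204438) = 1/(350*(-153000 - 138838)/(-872) - 204438) = 1/(350*(-1/872)*(-291838) - 204438) = 1/(25535825/218 - 204438) = 1/(-19031659/218) = -218/19031659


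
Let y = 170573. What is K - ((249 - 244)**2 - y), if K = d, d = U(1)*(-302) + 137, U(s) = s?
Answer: 170383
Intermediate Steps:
d = -165 (d = 1*(-302) + 137 = -302 + 137 = -165)
K = -165
K - ((249 - 244)**2 - y) = -165 - ((249 - 244)**2 - 1*170573) = -165 - (5**2 - 170573) = -165 - (25 - 170573) = -165 - 1*(-170548) = -165 + 170548 = 170383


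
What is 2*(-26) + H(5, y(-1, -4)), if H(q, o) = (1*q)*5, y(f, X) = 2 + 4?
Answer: -27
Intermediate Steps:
y(f, X) = 6
H(q, o) = 5*q (H(q, o) = q*5 = 5*q)
2*(-26) + H(5, y(-1, -4)) = 2*(-26) + 5*5 = -52 + 25 = -27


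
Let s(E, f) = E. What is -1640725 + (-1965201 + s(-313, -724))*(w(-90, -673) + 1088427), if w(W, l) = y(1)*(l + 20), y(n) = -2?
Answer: -2141887108487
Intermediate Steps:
w(W, l) = -40 - 2*l (w(W, l) = -2*(l + 20) = -2*(20 + l) = -40 - 2*l)
-1640725 + (-1965201 + s(-313, -724))*(w(-90, -673) + 1088427) = -1640725 + (-1965201 - 313)*((-40 - 2*(-673)) + 1088427) = -1640725 - 1965514*((-40 + 1346) + 1088427) = -1640725 - 1965514*(1306 + 1088427) = -1640725 - 1965514*1089733 = -1640725 - 2141885467762 = -2141887108487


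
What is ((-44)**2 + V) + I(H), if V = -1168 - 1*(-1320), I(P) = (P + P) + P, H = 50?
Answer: 2238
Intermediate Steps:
I(P) = 3*P (I(P) = 2*P + P = 3*P)
V = 152 (V = -1168 + 1320 = 152)
((-44)**2 + V) + I(H) = ((-44)**2 + 152) + 3*50 = (1936 + 152) + 150 = 2088 + 150 = 2238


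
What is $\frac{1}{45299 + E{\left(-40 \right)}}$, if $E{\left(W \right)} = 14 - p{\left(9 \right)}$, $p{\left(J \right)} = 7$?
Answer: $\frac{1}{45306} \approx 2.2072 \cdot 10^{-5}$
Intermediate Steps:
$E{\left(W \right)} = 7$ ($E{\left(W \right)} = 14 - 7 = 7$)
$\frac{1}{45299 + E{\left(-40 \right)}} = \frac{1}{45299 + 7} = \frac{1}{45306}$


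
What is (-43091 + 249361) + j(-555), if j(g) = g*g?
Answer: 514295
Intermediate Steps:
j(g) = g**2
(-43091 + 249361) + j(-555) = (-43091 + 249361) + (-555)**2 = 206270 + 308025 = 514295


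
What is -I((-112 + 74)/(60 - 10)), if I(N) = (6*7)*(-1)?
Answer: 42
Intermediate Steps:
I(N) = -42 (I(N) = 42*(-1) = -42)
-I((-112 + 74)/(60 - 10)) = -1*(-42) = 42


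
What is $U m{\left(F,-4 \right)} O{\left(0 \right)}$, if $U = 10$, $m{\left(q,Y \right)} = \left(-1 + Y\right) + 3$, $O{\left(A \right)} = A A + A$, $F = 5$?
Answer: $0$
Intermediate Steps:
$O{\left(A \right)} = A + A^{2}$ ($O{\left(A \right)} = A^{2} + A = A + A^{2}$)
$m{\left(q,Y \right)} = 2 + Y$
$U m{\left(F,-4 \right)} O{\left(0 \right)} = 10 \left(2 - 4\right) 0 \left(1 + 0\right) = 10 \left(-2\right) 0 \cdot 1 = \left(-20\right) 0 = 0$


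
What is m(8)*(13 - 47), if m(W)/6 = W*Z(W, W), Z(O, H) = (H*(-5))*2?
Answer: 130560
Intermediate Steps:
Z(O, H) = -10*H (Z(O, H) = -5*H*2 = -10*H)
m(W) = -60*W**2 (m(W) = 6*(W*(-10*W)) = 6*(-10*W**2) = -60*W**2)
m(8)*(13 - 47) = (-60*8**2)*(13 - 47) = -60*64*(-34) = -3840*(-34) = 130560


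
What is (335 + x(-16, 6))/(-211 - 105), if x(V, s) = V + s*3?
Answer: -337/316 ≈ -1.0665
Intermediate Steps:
x(V, s) = V + 3*s
(335 + x(-16, 6))/(-211 - 105) = (335 + (-16 + 3*6))/(-211 - 105) = (335 + (-16 + 18))/(-316) = (335 + 2)*(-1/316) = 337*(-1/316) = -337/316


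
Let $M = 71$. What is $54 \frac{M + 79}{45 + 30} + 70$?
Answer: $178$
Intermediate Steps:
$54 \frac{M + 79}{45 + 30} + 70 = 54 \frac{71 + 79}{45 + 30} + 70 = 54 \cdot \frac{150}{75} + 70 = 54 \cdot 150 \cdot \frac{1}{75} + 70 = 54 \cdot 2 + 70 = 108 + 70 = 178$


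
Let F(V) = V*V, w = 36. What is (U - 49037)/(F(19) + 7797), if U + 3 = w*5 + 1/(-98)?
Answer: -4788281/799484 ≈ -5.9892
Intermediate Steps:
F(V) = V²
U = 17345/98 (U = -3 + (36*5 + 1/(-98)) = -3 + (180 - 1/98) = -3 + 17639/98 = 17345/98 ≈ 176.99)
(U - 49037)/(F(19) + 7797) = (17345/98 - 49037)/(19² + 7797) = -4788281/(98*(361 + 7797)) = -4788281/98/8158 = -4788281/98*1/8158 = -4788281/799484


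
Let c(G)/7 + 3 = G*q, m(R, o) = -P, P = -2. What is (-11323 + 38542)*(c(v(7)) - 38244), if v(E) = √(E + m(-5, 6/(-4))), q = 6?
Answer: -1038105441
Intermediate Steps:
m(R, o) = 2 (m(R, o) = -1*(-2) = 2)
v(E) = √(2 + E) (v(E) = √(E + 2) = √(2 + E))
c(G) = -21 + 42*G (c(G) = -21 + 7*(G*6) = -21 + 7*(6*G) = -21 + 42*G)
(-11323 + 38542)*(c(v(7)) - 38244) = (-11323 + 38542)*((-21 + 42*√(2 + 7)) - 38244) = 27219*((-21 + 42*√9) - 38244) = 27219*((-21 + 42*3) - 38244) = 27219*((-21 + 126) - 38244) = 27219*(105 - 38244) = 27219*(-38139) = -1038105441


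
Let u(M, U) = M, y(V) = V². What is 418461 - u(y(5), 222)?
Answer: 418436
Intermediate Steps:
418461 - u(y(5), 222) = 418461 - 1*5² = 418461 - 1*25 = 418461 - 25 = 418436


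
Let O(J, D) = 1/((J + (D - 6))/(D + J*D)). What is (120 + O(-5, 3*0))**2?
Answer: 14400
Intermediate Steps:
O(J, D) = (D + D*J)/(-6 + D + J) (O(J, D) = 1/((J + (-6 + D))/(D + D*J)) = 1/((-6 + D + J)/(D + D*J)) = (D + D*J)/(-6 + D + J))
(120 + O(-5, 3*0))**2 = (120 + (3*0)*(1 - 5)/(-6 + 3*0 - 5))**2 = (120 + 0*(-4)/(-6 + 0 - 5))**2 = (120 + 0*(-4)/(-11))**2 = (120 + 0*(-1/11)*(-4))**2 = (120 + 0)**2 = 120**2 = 14400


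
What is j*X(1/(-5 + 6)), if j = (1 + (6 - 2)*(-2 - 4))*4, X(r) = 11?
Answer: -1012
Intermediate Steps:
j = -92 (j = (1 + 4*(-6))*4 = (1 - 24)*4 = -23*4 = -92)
j*X(1/(-5 + 6)) = -92*11 = -1012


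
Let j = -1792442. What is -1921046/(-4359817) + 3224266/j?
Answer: -5306923092495/3907359551557 ≈ -1.3582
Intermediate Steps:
-1921046/(-4359817) + 3224266/j = -1921046/(-4359817) + 3224266/(-1792442) = -1921046*(-1/4359817) + 3224266*(-1/1792442) = 1921046/4359817 - 1612133/896221 = -5306923092495/3907359551557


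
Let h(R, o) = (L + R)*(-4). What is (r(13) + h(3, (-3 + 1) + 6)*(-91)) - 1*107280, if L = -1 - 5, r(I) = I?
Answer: -108359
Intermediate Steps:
L = -6
h(R, o) = 24 - 4*R (h(R, o) = (-6 + R)*(-4) = 24 - 4*R)
(r(13) + h(3, (-3 + 1) + 6)*(-91)) - 1*107280 = (13 + (24 - 4*3)*(-91)) - 1*107280 = (13 + (24 - 12)*(-91)) - 107280 = (13 + 12*(-91)) - 107280 = (13 - 1092) - 107280 = -1079 - 107280 = -108359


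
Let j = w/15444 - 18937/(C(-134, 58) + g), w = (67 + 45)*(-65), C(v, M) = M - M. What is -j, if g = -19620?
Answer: -319721/647460 ≈ -0.49381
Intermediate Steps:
C(v, M) = 0
w = -7280 (w = 112*(-65) = -7280)
j = 319721/647460 (j = -7280/15444 - 18937/(0 - 19620) = -7280*1/15444 - 18937/(-19620) = -140/297 - 18937*(-1/19620) = -140/297 + 18937/19620 = 319721/647460 ≈ 0.49381)
-j = -1*319721/647460 = -319721/647460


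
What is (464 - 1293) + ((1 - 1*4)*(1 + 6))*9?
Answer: -1018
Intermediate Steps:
(464 - 1293) + ((1 - 1*4)*(1 + 6))*9 = -829 + ((1 - 4)*7)*9 = -829 - 3*7*9 = -829 - 21*9 = -829 - 189 = -1018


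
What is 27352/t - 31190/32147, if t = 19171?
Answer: 281341254/616290137 ≈ 0.45651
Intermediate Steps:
27352/t - 31190/32147 = 27352/19171 - 31190/32147 = 281341254/616290137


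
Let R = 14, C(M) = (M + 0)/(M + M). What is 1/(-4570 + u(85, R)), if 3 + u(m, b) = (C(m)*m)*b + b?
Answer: -1/3964 ≈ -0.00025227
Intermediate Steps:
C(M) = ½ (C(M) = M/((2*M)) = M*(1/(2*M)) = ½)
u(m, b) = -3 + b + b*m/2 (u(m, b) = -3 + ((m/2)*b + b) = -3 + (b*m/2 + b) = -3 + (b + b*m/2) = -3 + b + b*m/2)
1/(-4570 + u(85, R)) = 1/(-4570 + (-3 + 14 + (½)*14*85)) = 1/(-4570 + (-3 + 14 + 595)) = 1/(-4570 + 606) = 1/(-3964) = -1/3964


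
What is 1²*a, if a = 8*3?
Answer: 24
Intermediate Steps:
a = 24
1²*a = 1²*24 = 1*24 = 24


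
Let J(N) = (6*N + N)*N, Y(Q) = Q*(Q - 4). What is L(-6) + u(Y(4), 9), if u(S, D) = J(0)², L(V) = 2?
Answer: 2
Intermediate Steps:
Y(Q) = Q*(-4 + Q)
J(N) = 7*N² (J(N) = (7*N)*N = 7*N²)
u(S, D) = 0 (u(S, D) = (7*0²)² = (7*0)² = 0² = 0)
L(-6) + u(Y(4), 9) = 2 + 0 = 2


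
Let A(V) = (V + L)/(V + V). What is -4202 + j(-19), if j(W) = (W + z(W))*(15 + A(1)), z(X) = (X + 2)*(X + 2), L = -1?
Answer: -152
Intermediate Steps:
z(X) = (2 + X)**2 (z(X) = (2 + X)*(2 + X) = (2 + X)**2)
A(V) = (-1 + V)/(2*V) (A(V) = (V - 1)/(V + V) = (-1 + V)/((2*V)) = (-1 + V)*(1/(2*V)) = (-1 + V)/(2*V))
j(W) = 15*W + 15*(2 + W)**2 (j(W) = (W + (2 + W)**2)*(15 + (1/2)*(-1 + 1)/1) = (W + (2 + W)**2)*(15 + (1/2)*1*0) = (W + (2 + W)**2)*(15 + 0) = (W + (2 + W)**2)*15 = 15*W + 15*(2 + W)**2)
-4202 + j(-19) = -4202 + (15*(-19) + 15*(2 - 19)**2) = -4202 + (-285 + 15*(-17)**2) = -4202 + (-285 + 15*289) = -4202 + (-285 + 4335) = -4202 + 4050 = -152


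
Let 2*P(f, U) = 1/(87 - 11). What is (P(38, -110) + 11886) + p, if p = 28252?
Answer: 6100977/152 ≈ 40138.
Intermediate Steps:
P(f, U) = 1/152 (P(f, U) = 1/(2*(87 - 11)) = (½)/76 = (½)*(1/76) = 1/152)
(P(38, -110) + 11886) + p = (1/152 + 11886) + 28252 = 1806673/152 + 28252 = 6100977/152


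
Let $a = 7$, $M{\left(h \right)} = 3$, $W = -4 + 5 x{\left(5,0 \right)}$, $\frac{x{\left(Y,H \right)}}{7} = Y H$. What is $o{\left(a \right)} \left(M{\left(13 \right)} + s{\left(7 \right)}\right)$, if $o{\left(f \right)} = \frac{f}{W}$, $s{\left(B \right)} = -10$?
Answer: $\frac{49}{4} \approx 12.25$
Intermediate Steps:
$x{\left(Y,H \right)} = 7 H Y$ ($x{\left(Y,H \right)} = 7 Y H = 7 H Y$)
$W = -4$ ($W = -4 + 5 \cdot 7 \cdot 0 \cdot 5 = -4 + 5 \cdot 0 = -4 + 0 = -4$)
$o{\left(f \right)} = - \frac{f}{4}$ ($o{\left(f \right)} = \frac{f}{-4} = f \left(- \frac{1}{4}\right) = - \frac{f}{4}$)
$o{\left(a \right)} \left(M{\left(13 \right)} + s{\left(7 \right)}\right) = \left(- \frac{1}{4}\right) 7 \left(3 - 10\right) = \left(- \frac{7}{4}\right) \left(-7\right) = \frac{49}{4}$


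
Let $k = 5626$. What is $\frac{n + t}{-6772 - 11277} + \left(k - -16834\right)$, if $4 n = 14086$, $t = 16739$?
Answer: $\frac{810720559}{36098} \approx 22459.0$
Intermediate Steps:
$n = \frac{7043}{2}$ ($n = \frac{1}{4} \cdot 14086 = \frac{7043}{2} \approx 3521.5$)
$\frac{n + t}{-6772 - 11277} + \left(k - -16834\right) = \frac{\frac{7043}{2} + 16739}{-6772 - 11277} + \left(5626 - -16834\right) = \frac{40521}{2 \left(-18049\right)} + \left(5626 + 16834\right) = \frac{40521}{2} \left(- \frac{1}{18049}\right) + 22460 = - \frac{40521}{36098} + 22460 = \frac{810720559}{36098}$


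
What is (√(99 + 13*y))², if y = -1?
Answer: 86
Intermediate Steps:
(√(99 + 13*y))² = (√(99 + 13*(-1)))² = (√(99 - 13))² = (√86)² = 86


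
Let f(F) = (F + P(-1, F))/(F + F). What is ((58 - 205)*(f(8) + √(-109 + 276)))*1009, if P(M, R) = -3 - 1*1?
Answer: -148323/4 - 148323*√167 ≈ -1.9538e+6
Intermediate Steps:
P(M, R) = -4 (P(M, R) = -3 - 1 = -4)
f(F) = (-4 + F)/(2*F) (f(F) = (F - 4)/(F + F) = (-4 + F)/((2*F)) = (-4 + F)*(1/(2*F)) = (-4 + F)/(2*F))
((58 - 205)*(f(8) + √(-109 + 276)))*1009 = ((58 - 205)*((½)*(-4 + 8)/8 + √(-109 + 276)))*1009 = -147*((½)*(⅛)*4 + √167)*1009 = -147*(¼ + √167)*1009 = (-147/4 - 147*√167)*1009 = -148323/4 - 148323*√167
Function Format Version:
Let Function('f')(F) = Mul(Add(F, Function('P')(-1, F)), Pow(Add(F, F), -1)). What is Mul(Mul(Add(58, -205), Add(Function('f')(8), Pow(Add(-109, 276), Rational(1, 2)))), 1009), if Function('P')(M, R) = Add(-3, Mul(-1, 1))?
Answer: Add(Rational(-148323, 4), Mul(-148323, Pow(167, Rational(1, 2)))) ≈ -1.9538e+6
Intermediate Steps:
Function('P')(M, R) = -4 (Function('P')(M, R) = Add(-3, -1) = -4)
Function('f')(F) = Mul(Rational(1, 2), Pow(F, -1), Add(-4, F)) (Function('f')(F) = Mul(Add(F, -4), Pow(Add(F, F), -1)) = Mul(Add(-4, F), Pow(Mul(2, F), -1)) = Mul(Add(-4, F), Mul(Rational(1, 2), Pow(F, -1))) = Mul(Rational(1, 2), Pow(F, -1), Add(-4, F)))
Mul(Mul(Add(58, -205), Add(Function('f')(8), Pow(Add(-109, 276), Rational(1, 2)))), 1009) = Mul(Mul(Add(58, -205), Add(Mul(Rational(1, 2), Pow(8, -1), Add(-4, 8)), Pow(Add(-109, 276), Rational(1, 2)))), 1009) = Mul(Mul(-147, Add(Mul(Rational(1, 2), Rational(1, 8), 4), Pow(167, Rational(1, 2)))), 1009) = Mul(Mul(-147, Add(Rational(1, 4), Pow(167, Rational(1, 2)))), 1009) = Mul(Add(Rational(-147, 4), Mul(-147, Pow(167, Rational(1, 2)))), 1009) = Add(Rational(-148323, 4), Mul(-148323, Pow(167, Rational(1, 2))))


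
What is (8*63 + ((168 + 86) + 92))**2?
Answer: 722500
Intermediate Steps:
(8*63 + ((168 + 86) + 92))**2 = (504 + (254 + 92))**2 = (504 + 346)**2 = 850**2 = 722500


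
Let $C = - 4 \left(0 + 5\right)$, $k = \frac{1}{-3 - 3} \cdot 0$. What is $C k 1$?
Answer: $0$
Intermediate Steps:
$k = 0$ ($k = \frac{1}{-6} \cdot 0 = \left(- \frac{1}{6}\right) 0 = 0$)
$C = -20$ ($C = \left(-4\right) 5 = -20$)
$C k 1 = \left(-20\right) 0 \cdot 1 = 0 \cdot 1 = 0$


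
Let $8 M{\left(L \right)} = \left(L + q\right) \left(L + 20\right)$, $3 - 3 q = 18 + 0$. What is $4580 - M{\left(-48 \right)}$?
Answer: $\frac{8789}{2} \approx 4394.5$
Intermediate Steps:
$q = -5$ ($q = 1 - \frac{18 + 0}{3} = 1 - 6 = -5$)
$M{\left(L \right)} = \frac{\left(-5 + L\right) \left(20 + L\right)}{8}$ ($M{\left(L \right)} = \frac{\left(L - 5\right) \left(L + 20\right)}{8} = \frac{\left(-5 + L\right) \left(20 + L\right)}{8}$)
$4580 - M{\left(-48 \right)} = 4580 - \left(- \frac{25}{2} + \frac{\left(-48\right)^{2}}{8} + \frac{15}{8} \left(-48\right)\right) = 4580 - \left(- \frac{25}{2} + \frac{1}{8} \cdot 2304 - 90\right) = 4580 - \left(- \frac{25}{2} + 288 - 90\right) = 4580 - \frac{371}{2} = \frac{8789}{2}$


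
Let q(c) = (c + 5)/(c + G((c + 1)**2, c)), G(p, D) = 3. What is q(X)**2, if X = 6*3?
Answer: 529/441 ≈ 1.1995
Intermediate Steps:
X = 18
q(c) = (5 + c)/(3 + c) (q(c) = (c + 5)/(c + 3) = (5 + c)/(3 + c))
q(X)**2 = ((5 + 18)/(3 + 18))**2 = (23/21)**2 = 529/441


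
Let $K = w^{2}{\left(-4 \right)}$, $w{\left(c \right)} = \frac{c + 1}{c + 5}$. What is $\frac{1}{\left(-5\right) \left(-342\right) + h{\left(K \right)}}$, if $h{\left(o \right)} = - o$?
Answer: $\frac{1}{1701} \approx 0.00058789$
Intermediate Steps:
$w{\left(c \right)} = \frac{1 + c}{5 + c}$
$K = 9$ ($K = \left(\frac{1 - 4}{5 - 4}\right)^{2} = \left(1^{-1} \left(-3\right)\right)^{2} = \left(1 \left(-3\right)\right)^{2} = \left(-3\right)^{2} = 9$)
$\frac{1}{\left(-5\right) \left(-342\right) + h{\left(K \right)}} = \frac{1}{\left(-5\right) \left(-342\right) - 9} = \frac{1}{1710 - 9} = \frac{1}{1701}$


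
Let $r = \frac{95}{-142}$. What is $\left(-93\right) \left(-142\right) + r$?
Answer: $\frac{1875157}{142} \approx 13205.0$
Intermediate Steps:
$r = - \frac{95}{142}$ ($r = 95 \left(- \frac{1}{142}\right) = - \frac{95}{142} \approx -0.66901$)
$\left(-93\right) \left(-142\right) + r = \left(-93\right) \left(-142\right) - \frac{95}{142} = 13206 - \frac{95}{142} = \frac{1875157}{142}$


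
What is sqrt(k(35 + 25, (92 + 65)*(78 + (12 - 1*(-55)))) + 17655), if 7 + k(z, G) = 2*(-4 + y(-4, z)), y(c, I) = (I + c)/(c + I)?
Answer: sqrt(17642) ≈ 132.82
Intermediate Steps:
y(c, I) = 1 (y(c, I) = (I + c)/(I + c) = 1)
k(z, G) = -13 (k(z, G) = -7 + 2*(-4 + 1) = -7 + 2*(-3) = -7 - 6 = -13)
sqrt(k(35 + 25, (92 + 65)*(78 + (12 - 1*(-55)))) + 17655) = sqrt(-13 + 17655) = sqrt(17642)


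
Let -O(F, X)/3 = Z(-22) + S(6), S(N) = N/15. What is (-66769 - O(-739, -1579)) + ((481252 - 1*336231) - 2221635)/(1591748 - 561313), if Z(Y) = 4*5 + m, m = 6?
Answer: -68721580677/1030435 ≈ -66692.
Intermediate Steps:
S(N) = N/15 (S(N) = N*(1/15) = N/15)
Z(Y) = 26 (Z(Y) = 4*5 + 6 = 20 + 6 = 26)
O(F, X) = -396/5 (O(F, X) = -3*(26 + (1/15)*6) = -3*(26 + ⅖) = -3*132/5 = -396/5)
(-66769 - O(-739, -1579)) + ((481252 - 1*336231) - 2221635)/(1591748 - 561313) = (-66769 - 1*(-396/5)) + ((481252 - 1*336231) - 2221635)/(1591748 - 561313) = (-66769 + 396/5) + ((481252 - 336231) - 2221635)/1030435 = -333449/5 + (145021 - 2221635)*(1/1030435) = -333449/5 - 2076614*1/1030435 = -333449/5 - 2076614/1030435 = -68721580677/1030435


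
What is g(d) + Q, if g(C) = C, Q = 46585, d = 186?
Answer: 46771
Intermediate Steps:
g(d) + Q = 186 + 46585 = 46771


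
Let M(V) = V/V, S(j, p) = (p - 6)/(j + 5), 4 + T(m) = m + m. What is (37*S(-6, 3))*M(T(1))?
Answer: 111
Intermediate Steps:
T(m) = -4 + 2*m (T(m) = -4 + (m + m) = -4 + 2*m)
S(j, p) = (-6 + p)/(5 + j)
M(V) = 1
(37*S(-6, 3))*M(T(1)) = (37*((-6 + 3)/(5 - 6)))*1 = (37*(-3/(-1)))*1 = (37*(-1*(-3)))*1 = (37*3)*1 = 111*1 = 111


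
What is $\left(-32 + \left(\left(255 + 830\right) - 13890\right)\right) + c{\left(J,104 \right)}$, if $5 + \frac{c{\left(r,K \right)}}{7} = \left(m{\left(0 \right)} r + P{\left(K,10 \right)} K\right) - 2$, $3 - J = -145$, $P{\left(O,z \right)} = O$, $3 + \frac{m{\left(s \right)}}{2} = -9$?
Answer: $37962$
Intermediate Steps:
$m{\left(s \right)} = -24$ ($m{\left(s \right)} = -6 + 2 \left(-9\right) = -6 - 18 = -24$)
$J = 148$ ($J = 3 - -145 = 3 + 145 = 148$)
$c{\left(r,K \right)} = -49 - 168 r + 7 K^{2}$ ($c{\left(r,K \right)} = -35 + 7 \left(\left(- 24 r + K K\right) - 2\right) = -35 + 7 \left(\left(- 24 r + K^{2}\right) - 2\right) = -35 + 7 \left(\left(K^{2} - 24 r\right) - 2\right) = -35 + 7 \left(-2 + K^{2} - 24 r\right) = -35 - \left(14 - 7 K^{2} + 168 r\right) = -49 - 168 r + 7 K^{2}$)
$\left(-32 + \left(\left(255 + 830\right) - 13890\right)\right) + c{\left(J,104 \right)} = \left(-32 + \left(\left(255 + 830\right) - 13890\right)\right) - \left(24913 - 75712\right) = \left(-32 + \left(1085 - 13890\right)\right) - -50799 = \left(-32 - 12805\right) - -50799 = -12837 + 50799 = 37962$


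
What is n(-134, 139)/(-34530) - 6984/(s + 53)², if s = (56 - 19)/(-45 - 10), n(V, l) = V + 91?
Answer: -182286333497/71501996130 ≈ -2.5494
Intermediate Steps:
n(V, l) = 91 + V
s = -37/55 (s = 37/(-55) = 37*(-1/55) = -37/55 ≈ -0.67273)
n(-134, 139)/(-34530) - 6984/(s + 53)² = (91 - 134)/(-34530) - 6984/(-37/55 + 53)² = -43*(-1/34530) - 6984/((2878/55)²) = 43/34530 - 6984/8282884/3025 = 43/34530 - 6984*3025/8282884 = 43/34530 - 5281650/2070721 = -182286333497/71501996130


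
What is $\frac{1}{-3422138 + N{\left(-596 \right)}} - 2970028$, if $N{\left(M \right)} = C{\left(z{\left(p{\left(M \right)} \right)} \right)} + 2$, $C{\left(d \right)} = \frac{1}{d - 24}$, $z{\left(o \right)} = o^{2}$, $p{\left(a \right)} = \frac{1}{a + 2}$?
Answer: $- \frac{86068036286539019375}{28978863595404} \approx -2.97 \cdot 10^{6}$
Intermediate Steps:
$p{\left(a \right)} = \frac{1}{2 + a}$
$C{\left(d \right)} = \frac{1}{-24 + d}$
$N{\left(M \right)} = 2 + \frac{1}{-24 + \frac{1}{\left(2 + M\right)^{2}}}$ ($N{\left(M \right)} = \frac{1}{-24 + \left(\frac{1}{2 + M}\right)^{2}} + 2 = \frac{1}{-24 + \frac{1}{\left(2 + M\right)^{2}}} + 2 = 2 + \frac{1}{-24 + \frac{1}{\left(2 + M\right)^{2}}}$)
$\frac{1}{-3422138 + N{\left(-596 \right)}} - 2970028 = \frac{1}{-3422138 + \frac{2 - 47 \left(2 - 596\right)^{2}}{1 - 24 \left(2 - 596\right)^{2}}} - 2970028 = \frac{1}{-3422138 + \frac{2 - 47 \left(-594\right)^{2}}{1 - 24 \left(-594\right)^{2}}} - 2970028 = \frac{1}{-3422138 + \frac{2 - 16583292}{1 - 8468064}} - 2970028 = \frac{1}{-3422138 + \frac{1}{-8468063} \left(-16583290\right)} - 2970028 = \frac{1}{-3422138 - - \frac{16583290}{8468063}} - 2970028 = \frac{1}{-3422138 + \frac{16583290}{8468063}} - 2970028 = \frac{1}{- \frac{28978863595404}{8468063}} - 2970028 = - \frac{8468063}{28978863595404} - 2970028 = - \frac{86068036286539019375}{28978863595404}$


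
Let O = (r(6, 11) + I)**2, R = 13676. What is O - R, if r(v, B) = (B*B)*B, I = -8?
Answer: 1736653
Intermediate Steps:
r(v, B) = B**3 (r(v, B) = B**2*B = B**3)
O = 1750329 (O = (11**3 - 8)**2 = (1331 - 8)**2 = 1323**2 = 1750329)
O - R = 1750329 - 1*13676 = 1750329 - 13676 = 1736653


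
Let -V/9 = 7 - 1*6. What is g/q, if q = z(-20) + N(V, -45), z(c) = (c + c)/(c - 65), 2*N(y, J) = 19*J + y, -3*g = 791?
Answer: 1921/3144 ≈ 0.61100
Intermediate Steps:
g = -791/3 (g = -⅓*791 = -791/3 ≈ -263.67)
V = -9 (V = -9*(7 - 1*6) = -9*(7 - 6) = -9*1 = -9)
N(y, J) = y/2 + 19*J/2 (N(y, J) = (19*J + y)/2 = (y + 19*J)/2 = y/2 + 19*J/2)
z(c) = 2*c/(-65 + c) (z(c) = (2*c)/(-65 + c) = 2*c/(-65 + c))
q = -7336/17 (q = 2*(-20)/(-65 - 20) + ((½)*(-9) + (19/2)*(-45)) = 2*(-20)/(-85) + (-9/2 - 855/2) = 2*(-20)*(-1/85) - 432 = 8/17 - 432 = -7336/17 ≈ -431.53)
g/q = -791/(3*(-7336/17)) = -791/3*(-17/7336) = 1921/3144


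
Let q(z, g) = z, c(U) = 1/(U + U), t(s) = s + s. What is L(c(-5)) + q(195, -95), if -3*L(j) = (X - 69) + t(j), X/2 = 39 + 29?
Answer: 2591/15 ≈ 172.73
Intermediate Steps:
X = 136 (X = 2*(39 + 29) = 2*68 = 136)
t(s) = 2*s
c(U) = 1/(2*U)
L(j) = -67/3 - 2*j/3 (L(j) = -((136 - 69) + 2*j)/3 = -(67 + 2*j)/3 = -67/3 - 2*j/3)
L(c(-5)) + q(195, -95) = (-67/3 - 1/(3*(-5))) + 195 = (-67/3 - (-1)/(3*5)) + 195 = (-67/3 - 2/3*(-1/10)) + 195 = (-67/3 + 1/15) + 195 = -334/15 + 195 = 2591/15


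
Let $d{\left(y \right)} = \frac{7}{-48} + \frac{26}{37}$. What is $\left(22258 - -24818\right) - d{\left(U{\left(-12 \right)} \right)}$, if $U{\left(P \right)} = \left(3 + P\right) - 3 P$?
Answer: $\frac{83605987}{1776} \approx 47075.0$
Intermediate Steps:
$U{\left(P \right)} = 3 - 2 P$
$d{\left(y \right)} = \frac{989}{1776}$ ($d{\left(y \right)} = 7 \left(- \frac{1}{48}\right) + 26 \cdot \frac{1}{37} = - \frac{7}{48} + \frac{26}{37} = \frac{989}{1776}$)
$\left(22258 - -24818\right) - d{\left(U{\left(-12 \right)} \right)} = \left(22258 - -24818\right) - \frac{989}{1776} = \left(22258 + 24818\right) - \frac{989}{1776} = 47076 - \frac{989}{1776} = \frac{83605987}{1776}$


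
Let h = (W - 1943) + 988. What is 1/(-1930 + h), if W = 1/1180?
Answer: -1180/3404299 ≈ -0.00034662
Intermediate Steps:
W = 1/1180 ≈ 0.00084746
h = -1126899/1180 (h = (1/1180 - 1943) + 988 = -2292739/1180 + 988 = -1126899/1180 ≈ -955.00)
1/(-1930 + h) = 1/(-1930 - 1126899/1180) = 1/(-3404299/1180) = -1180/3404299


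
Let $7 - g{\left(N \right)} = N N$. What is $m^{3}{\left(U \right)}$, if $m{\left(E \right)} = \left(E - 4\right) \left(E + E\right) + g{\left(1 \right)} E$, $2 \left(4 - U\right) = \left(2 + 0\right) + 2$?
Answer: $64$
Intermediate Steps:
$g{\left(N \right)} = 7 - N^{2}$ ($g{\left(N \right)} = 7 - N N = 7 - N^{2}$)
$U = 2$ ($U = 4 - \frac{\left(2 + 0\right) + 2}{2} = 4 - \frac{2 + 2}{2} = 4 - 2 = 2$)
$m{\left(E \right)} = 6 E + 2 E \left(-4 + E\right)$ ($m{\left(E \right)} = \left(E - 4\right) \left(E + E\right) + \left(7 - 1^{2}\right) E = \left(-4 + E\right) 2 E + \left(7 - 1\right) E = 2 E \left(-4 + E\right) + \left(7 - 1\right) E = 2 E \left(-4 + E\right) + 6 E = 6 E + 2 E \left(-4 + E\right)$)
$m^{3}{\left(U \right)} = \left(2 \cdot 2 \left(-1 + 2\right)\right)^{3} = \left(2 \cdot 2 \cdot 1\right)^{3} = 4^{3} = 64$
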